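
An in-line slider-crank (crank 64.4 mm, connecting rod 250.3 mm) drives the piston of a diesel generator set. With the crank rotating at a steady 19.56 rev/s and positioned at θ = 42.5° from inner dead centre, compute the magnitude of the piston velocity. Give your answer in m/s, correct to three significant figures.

ω = 2π·19.6 = 122.9 rad/s
For an in-line slider-crank, x = r cosθ + √(L² − r² sin²θ), so v = −rω sinθ·[1 + r cosθ/√(L² − r² sin²θ)].
With r = 0.0644 m, L = 0.2503 m, θ = 42.5°: √(L² − r² sin²θ) = 0.24649 m.
v = −0.0644·122.9·0.67559·[1 + 0.0644·0.73728/0.24649] = -6.3771 m/s.
|v| = 6.3771 m/s.

6.38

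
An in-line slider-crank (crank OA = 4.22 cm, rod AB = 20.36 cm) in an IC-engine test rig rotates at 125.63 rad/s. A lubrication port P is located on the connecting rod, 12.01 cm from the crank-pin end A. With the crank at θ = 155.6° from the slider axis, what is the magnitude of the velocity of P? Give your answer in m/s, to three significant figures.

ω = 125.6 rad/s.  Crank-pin speed |V_A| = rω = 5.3016 m/s, perpendicular to OA.
Rod angle: sinφ = −(r/L) sinθ ⇒ φ = -4.912°; ω_rod = −rω cosθ/√(L²−r²sin²θ) = +23.801 rad/s.
V_P = V_A + ω_rod × AP, with AP = 0.1201 m along the rod.
Components: V_Px = −rω sinθ − a·ω_rod·sinφ = -1.9454 m/s;  V_Py = rω cosθ + a·ω_rod·cosφ = -1.9801 m/s.
|V_P| = √(V_Px² + V_Py²) = 2.7758 m/s.

2.78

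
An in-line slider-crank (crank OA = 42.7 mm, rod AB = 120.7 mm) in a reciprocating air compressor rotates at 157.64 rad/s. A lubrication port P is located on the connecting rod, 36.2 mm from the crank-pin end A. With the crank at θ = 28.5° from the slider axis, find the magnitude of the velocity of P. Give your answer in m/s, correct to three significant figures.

ω = 157.6 rad/s.  Crank-pin speed |V_A| = rω = 6.7312 m/s, perpendicular to OA.
Rod angle: sinφ = −(r/L) sinθ ⇒ φ = -9.718°; ω_rod = −rω cosθ/√(L²−r²sin²θ) = -49.724 rad/s.
V_P = V_A + ω_rod × AP, with AP = 0.0362 m along the rod.
Components: V_Px = −rω sinθ − a·ω_rod·sinφ = -3.5157 m/s;  V_Py = rω cosθ + a·ω_rod·cosφ = +4.1414 m/s.
|V_P| = √(V_Px² + V_Py²) = 5.4324 m/s.

5.43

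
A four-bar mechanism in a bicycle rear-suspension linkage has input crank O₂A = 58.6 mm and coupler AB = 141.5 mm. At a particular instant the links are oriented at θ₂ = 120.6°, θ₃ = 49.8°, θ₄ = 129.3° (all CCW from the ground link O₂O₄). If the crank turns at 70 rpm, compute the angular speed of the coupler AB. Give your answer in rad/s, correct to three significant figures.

ω₂ = 7.33 rad/s (from 70 rpm).
Differentiating the loop-closure r₂e^{iθ₂}+r₃e^{iθ₃}=r₁+r₄e^{iθ₄} gives r₂ω₂e^{iθ₂}+r₃ω₃e^{iθ₃}=r₄ω₄e^{iθ₄}.
Eliminating the other unknown: ω₃ = r₂ω₂ sin(θ₄−θ₂) / [r₃ sin(θ₃−θ₄)].
Numerator sine = +0.15126; denominator sine = -0.98325.
Result = 0.0586·7.33·(+0.15126) / (0.1415·(-0.98325)) = -0.46701 rad/s; magnitude 0.46701 rad/s.

0.467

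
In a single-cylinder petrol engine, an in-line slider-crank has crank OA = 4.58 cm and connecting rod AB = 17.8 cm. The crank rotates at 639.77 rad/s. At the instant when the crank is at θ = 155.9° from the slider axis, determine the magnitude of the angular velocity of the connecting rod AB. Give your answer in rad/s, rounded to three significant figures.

151

ω = 639.8 rad/s
The rod makes angle φ with the slider axis where L sinφ = r sinθ; differentiating, L cosφ·φ̇ = r ω cosθ.
L cosφ = √(L² − r² sin²θ) = 0.17701 m.
|ω_rod| = r ω |cosθ| / √(L² − r² sin²θ) = 0.0458·639.8·0.91283/0.17701 = 151.1 rad/s.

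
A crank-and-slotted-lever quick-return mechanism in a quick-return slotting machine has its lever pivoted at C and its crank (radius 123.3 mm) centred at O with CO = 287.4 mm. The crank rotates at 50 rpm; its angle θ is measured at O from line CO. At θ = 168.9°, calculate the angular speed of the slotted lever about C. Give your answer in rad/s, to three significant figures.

ω = 5.236 rad/s (from 50 rpm).
Crank pin A relative to C: A = (d + r cosθ, r sinθ); lever angle φ = atan2(r sinθ, d + r cosθ).
Differentiating tanφ: φ̇ = rω(d cosθ + r)/(d² + r² + 2dr cosθ).
d² + r² + 2dr cosθ = |CA|² = 0.0282547 m²;  d cosθ + r = -0.15872 m.
|ω_lever| = |0.1233·5.236·-0.15872| / 0.0282547 = 3.6267 rad/s.

3.63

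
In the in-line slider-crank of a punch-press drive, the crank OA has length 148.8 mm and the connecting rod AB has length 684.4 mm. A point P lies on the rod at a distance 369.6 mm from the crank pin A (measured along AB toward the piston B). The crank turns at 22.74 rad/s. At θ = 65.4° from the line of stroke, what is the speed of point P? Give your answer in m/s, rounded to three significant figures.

3.29

ω = 22.74 rad/s.  Crank-pin speed |V_A| = rω = 3.3837 m/s, perpendicular to OA.
Rod angle: sinφ = −(r/L) sinθ ⇒ φ = -11.402°; ω_rod = −rω cosθ/√(L²−r²sin²θ) = -2.0995 rad/s.
V_P = V_A + ω_rod × AP, with AP = 0.3696 m along the rod.
Components: V_Px = −rω sinθ − a·ω_rod·sinφ = -3.23 m/s;  V_Py = rω cosθ + a·ω_rod·cosφ = +0.64789 m/s.
|V_P| = √(V_Px² + V_Py²) = 3.2943 m/s.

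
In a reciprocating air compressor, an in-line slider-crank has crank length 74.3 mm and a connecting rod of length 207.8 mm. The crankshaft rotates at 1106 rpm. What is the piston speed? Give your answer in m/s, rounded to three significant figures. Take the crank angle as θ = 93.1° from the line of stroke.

8.41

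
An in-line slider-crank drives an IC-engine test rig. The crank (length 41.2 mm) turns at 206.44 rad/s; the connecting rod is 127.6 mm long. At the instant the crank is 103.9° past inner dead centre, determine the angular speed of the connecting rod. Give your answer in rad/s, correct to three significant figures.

16.9

ω = 206.4 rad/s
The rod makes angle φ with the slider axis where L sinφ = r sinθ; differentiating, L cosφ·φ̇ = r ω cosθ.
L cosφ = √(L² − r² sin²θ) = 0.12117 m.
|ω_rod| = r ω |cosθ| / √(L² − r² sin²θ) = 0.0412·206.4·0.24023/0.12117 = 16.862 rad/s.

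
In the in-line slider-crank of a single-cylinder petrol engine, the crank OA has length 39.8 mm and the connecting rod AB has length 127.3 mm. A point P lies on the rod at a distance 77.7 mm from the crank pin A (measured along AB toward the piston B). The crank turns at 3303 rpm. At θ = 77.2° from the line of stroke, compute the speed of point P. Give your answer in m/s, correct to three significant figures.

ω = 345.9 rad/s.  Crank-pin speed |V_A| = rω = 13.766 m/s, perpendicular to OA.
Rod angle: sinφ = −(r/L) sinθ ⇒ φ = -17.751°; ω_rod = −rω cosθ/√(L²−r²sin²θ) = -25.156 rad/s.
V_P = V_A + ω_rod × AP, with AP = 0.0777 m along the rod.
Components: V_Px = −rω sinθ − a·ω_rod·sinφ = -14.02 m/s;  V_Py = rω cosθ + a·ω_rod·cosφ = +1.1883 m/s.
|V_P| = √(V_Px² + V_Py²) = 14.07 m/s.

14.1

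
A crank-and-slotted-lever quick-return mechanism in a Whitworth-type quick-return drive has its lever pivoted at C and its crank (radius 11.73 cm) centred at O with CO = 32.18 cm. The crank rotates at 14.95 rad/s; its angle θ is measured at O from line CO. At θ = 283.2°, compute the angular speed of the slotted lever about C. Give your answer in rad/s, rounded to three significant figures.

2.49

ω = 14.95 rad/s
Crank pin A relative to C: A = (d + r cosθ, r sinθ); lever angle φ = atan2(r sinθ, d + r cosθ).
Differentiating tanφ: φ̇ = rω(d cosθ + r)/(d² + r² + 2dr cosθ).
d² + r² + 2dr cosθ = |CA|² = 0.134554 m²;  d cosθ + r = +0.19078 m.
|ω_lever| = |0.1173·14.95·+0.19078| / 0.134554 = 2.4865 rad/s.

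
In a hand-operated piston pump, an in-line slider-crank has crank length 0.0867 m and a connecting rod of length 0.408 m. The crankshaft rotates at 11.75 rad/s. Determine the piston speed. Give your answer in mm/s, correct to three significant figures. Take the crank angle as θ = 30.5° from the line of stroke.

ω = 11.75 rad/s
For an in-line slider-crank, x = r cosθ + √(L² − r² sin²θ), so v = −rω sinθ·[1 + r cosθ/√(L² − r² sin²θ)].
With r = 0.0867 m, L = 0.408 m, θ = 30.5°: √(L² − r² sin²θ) = 0.40562 m.
v = −0.0867·11.75·0.50754·[1 + 0.0867·0.86163/0.40562] = -0.61227 m/s.
|v| = 0.61227 m/s = 612.27 mm/s.

612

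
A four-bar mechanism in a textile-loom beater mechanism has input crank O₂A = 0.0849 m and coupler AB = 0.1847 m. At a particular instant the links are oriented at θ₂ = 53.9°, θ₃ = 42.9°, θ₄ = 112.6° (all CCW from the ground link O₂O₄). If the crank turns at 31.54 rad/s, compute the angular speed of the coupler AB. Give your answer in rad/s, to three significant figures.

ω₂ = 31.54 rad/s
Differentiating the loop-closure r₂e^{iθ₂}+r₃e^{iθ₃}=r₁+r₄e^{iθ₄} gives r₂ω₂e^{iθ₂}+r₃ω₃e^{iθ₃}=r₄ω₄e^{iθ₄}.
Eliminating the other unknown: ω₃ = r₂ω₂ sin(θ₄−θ₂) / [r₃ sin(θ₃−θ₄)].
Numerator sine = +0.85446; denominator sine = -0.93789.
Result = 0.0849·31.54·(+0.85446) / (0.1847·(-0.93789)) = -13.208 rad/s; magnitude 13.208 rad/s.

13.2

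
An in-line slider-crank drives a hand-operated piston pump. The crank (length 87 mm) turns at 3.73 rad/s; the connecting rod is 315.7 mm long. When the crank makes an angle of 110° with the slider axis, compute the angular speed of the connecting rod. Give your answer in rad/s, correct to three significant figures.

0.364

ω = 3.73 rad/s
The rod makes angle φ with the slider axis where L sinφ = r sinθ; differentiating, L cosφ·φ̇ = r ω cosθ.
L cosφ = √(L² − r² sin²θ) = 0.30493 m.
|ω_rod| = r ω |cosθ| / √(L² − r² sin²θ) = 0.087·3.73·0.34202/0.30493 = 0.36398 rad/s.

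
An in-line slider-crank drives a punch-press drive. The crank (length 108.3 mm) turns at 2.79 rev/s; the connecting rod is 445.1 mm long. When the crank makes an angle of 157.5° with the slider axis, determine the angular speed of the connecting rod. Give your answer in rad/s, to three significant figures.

ω = 17.53 rad/s (converted from 2.79 rev/s).
The rod makes angle φ with the slider axis where L sinφ = r sinθ; differentiating, L cosφ·φ̇ = r ω cosθ.
L cosφ = √(L² − r² sin²θ) = 0.44317 m.
|ω_rod| = r ω |cosθ| / √(L² − r² sin²θ) = 0.1083·17.53·0.92388/0.44317 = 3.9579 rad/s.

3.96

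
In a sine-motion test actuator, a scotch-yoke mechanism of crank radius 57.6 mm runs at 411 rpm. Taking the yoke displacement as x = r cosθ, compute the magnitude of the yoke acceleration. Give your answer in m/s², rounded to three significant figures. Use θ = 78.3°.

ω = 43.04 rad/s (from 411 rpm).
x = r cosθ ⇒ ẍ = −rω² cosθ (ω constant).
|a| = rω²|cosθ| = 0.0576·(43.04)²·|cos 78.3°| = 21.637 m/s².

21.6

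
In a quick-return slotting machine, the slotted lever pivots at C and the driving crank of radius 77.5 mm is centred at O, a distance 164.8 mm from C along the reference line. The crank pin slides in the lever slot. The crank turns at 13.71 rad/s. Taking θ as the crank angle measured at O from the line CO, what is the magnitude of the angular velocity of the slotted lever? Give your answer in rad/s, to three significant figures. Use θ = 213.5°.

5.37

ω = 13.71 rad/s
Crank pin A relative to C: A = (d + r cosθ, r sinθ); lever angle φ = atan2(r sinθ, d + r cosθ).
Differentiating tanφ: φ̇ = rω(d cosθ + r)/(d² + r² + 2dr cosθ).
d² + r² + 2dr cosθ = |CA|² = 0.0118645 m²;  d cosθ + r = -0.059924 m.
|ω_lever| = |0.0775·13.71·-0.059924| / 0.0118645 = 5.3665 rad/s.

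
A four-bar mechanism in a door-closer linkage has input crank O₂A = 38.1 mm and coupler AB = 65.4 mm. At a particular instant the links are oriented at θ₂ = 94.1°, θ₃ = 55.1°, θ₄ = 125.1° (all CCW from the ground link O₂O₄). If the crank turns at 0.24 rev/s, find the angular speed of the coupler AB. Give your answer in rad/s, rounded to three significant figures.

0.481

ω₂ = 1.508 rad/s (from 0.24 rev/s).
Differentiating the loop-closure r₂e^{iθ₂}+r₃e^{iθ₃}=r₁+r₄e^{iθ₄} gives r₂ω₂e^{iθ₂}+r₃ω₃e^{iθ₃}=r₄ω₄e^{iθ₄}.
Eliminating the other unknown: ω₃ = r₂ω₂ sin(θ₄−θ₂) / [r₃ sin(θ₃−θ₄)].
Numerator sine = +0.51504; denominator sine = -0.93969.
Result = 0.0381·1.508·(+0.51504) / (0.0654·(-0.93969)) = -0.4815 rad/s; magnitude 0.4815 rad/s.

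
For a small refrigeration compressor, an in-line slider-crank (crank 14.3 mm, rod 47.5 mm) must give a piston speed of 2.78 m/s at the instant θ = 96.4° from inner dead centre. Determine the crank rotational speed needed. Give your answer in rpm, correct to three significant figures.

1940

For an in-line slider-crank, |v_piston| = rω|sinθ|·[1 + r cosθ/√(L² − r² sin²θ)].
With r = 0.0143 m, L = 0.0475 m, θ = 96.4°: the bracketed kinematic factor |dx/dθ| = 0.013711 m.
ω = v/|dx/dθ| = 2.78/0.013711 = 202.76 rad/s.
N = 60ω/(2π) = 1936.2 rpm.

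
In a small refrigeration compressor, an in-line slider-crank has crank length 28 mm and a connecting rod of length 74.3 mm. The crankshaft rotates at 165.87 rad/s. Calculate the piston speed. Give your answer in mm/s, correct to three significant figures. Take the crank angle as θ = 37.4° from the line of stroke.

3690

ω = 165.9 rad/s
For an in-line slider-crank, x = r cosθ + √(L² − r² sin²θ), so v = −rω sinθ·[1 + r cosθ/√(L² − r² sin²θ)].
With r = 0.028 m, L = 0.0743 m, θ = 37.4°: √(L² − r² sin²θ) = 0.072328 m.
v = −0.028·165.9·0.60738·[1 + 0.028·0.79441/0.072328] = -3.6884 m/s.
|v| = 3.6884 m/s = 3688.4 mm/s.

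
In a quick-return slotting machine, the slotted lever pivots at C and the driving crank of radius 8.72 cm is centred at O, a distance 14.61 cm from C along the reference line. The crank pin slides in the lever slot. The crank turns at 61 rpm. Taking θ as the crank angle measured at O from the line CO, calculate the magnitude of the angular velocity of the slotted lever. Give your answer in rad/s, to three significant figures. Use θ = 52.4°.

ω = 6.388 rad/s (from 61 rpm).
Crank pin A relative to C: A = (d + r cosθ, r sinθ); lever angle φ = atan2(r sinθ, d + r cosθ).
Differentiating tanφ: φ̇ = rω(d cosθ + r)/(d² + r² + 2dr cosθ).
d² + r² + 2dr cosθ = |CA|² = 0.0444955 m²;  d cosθ + r = +0.17634 m.
|ω_lever| = |0.0872·6.388·+0.17634| / 0.0444955 = 2.2076 rad/s.

2.21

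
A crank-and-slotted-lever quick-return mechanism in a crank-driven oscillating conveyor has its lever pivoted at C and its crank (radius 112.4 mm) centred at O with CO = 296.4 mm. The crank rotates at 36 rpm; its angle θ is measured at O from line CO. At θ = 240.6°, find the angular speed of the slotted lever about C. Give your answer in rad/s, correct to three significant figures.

ω = 3.77 rad/s (from 36 rpm).
Crank pin A relative to C: A = (d + r cosθ, r sinθ); lever angle φ = atan2(r sinθ, d + r cosθ).
Differentiating tanφ: φ̇ = rω(d cosθ + r)/(d² + r² + 2dr cosθ).
d² + r² + 2dr cosθ = |CA|² = 0.0677774 m²;  d cosθ + r = -0.033104 m.
|ω_lever| = |0.1124·3.77·-0.033104| / 0.0677774 = 0.20696 rad/s.

0.207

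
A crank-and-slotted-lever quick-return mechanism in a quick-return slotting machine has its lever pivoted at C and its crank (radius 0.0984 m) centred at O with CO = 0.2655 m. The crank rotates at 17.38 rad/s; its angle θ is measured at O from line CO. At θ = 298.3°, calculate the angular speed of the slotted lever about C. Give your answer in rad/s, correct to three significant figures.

3.65

ω = 17.38 rad/s
Crank pin A relative to C: A = (d + r cosθ, r sinθ); lever angle φ = atan2(r sinθ, d + r cosθ).
Differentiating tanφ: φ̇ = rω(d cosθ + r)/(d² + r² + 2dr cosθ).
d² + r² + 2dr cosθ = |CA|² = 0.104944 m²;  d cosθ + r = +0.22427 m.
|ω_lever| = |0.0984·17.38·+0.22427| / 0.104944 = 3.6548 rad/s.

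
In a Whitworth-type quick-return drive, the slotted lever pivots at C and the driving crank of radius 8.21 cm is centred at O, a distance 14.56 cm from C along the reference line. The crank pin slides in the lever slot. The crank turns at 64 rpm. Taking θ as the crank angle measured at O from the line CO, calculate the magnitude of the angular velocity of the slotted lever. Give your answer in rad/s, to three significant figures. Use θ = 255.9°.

1.16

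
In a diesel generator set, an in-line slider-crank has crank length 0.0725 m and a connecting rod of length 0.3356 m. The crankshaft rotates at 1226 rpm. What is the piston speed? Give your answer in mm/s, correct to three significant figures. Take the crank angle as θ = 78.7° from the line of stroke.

9520

ω = 2π·1226/60 = 128.4 rad/s
For an in-line slider-crank, x = r cosθ + √(L² − r² sin²θ), so v = −rω sinθ·[1 + r cosθ/√(L² − r² sin²θ)].
With r = 0.0725 m, L = 0.3356 m, θ = 78.7°: √(L² − r² sin²θ) = 0.32798 m.
v = −0.0725·128.4·0.98061·[1 + 0.0725·0.19595/0.32798] = -9.5229 m/s.
|v| = 9.5229 m/s = 9522.9 mm/s.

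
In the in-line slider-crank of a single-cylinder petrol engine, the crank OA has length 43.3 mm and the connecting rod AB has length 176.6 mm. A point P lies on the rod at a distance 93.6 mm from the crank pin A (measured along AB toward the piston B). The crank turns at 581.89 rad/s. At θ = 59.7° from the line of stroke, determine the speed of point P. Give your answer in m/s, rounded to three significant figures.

ω = 581.9 rad/s.  Crank-pin speed |V_A| = rω = 25.196 m/s, perpendicular to OA.
Rod angle: sinφ = −(r/L) sinθ ⇒ φ = -12.222°; ω_rod = −rω cosθ/√(L²−r²sin²θ) = -73.651 rad/s.
V_P = V_A + ω_rod × AP, with AP = 0.0936 m along the rod.
Components: V_Px = −rω sinθ − a·ω_rod·sinφ = -23.213 m/s;  V_Py = rω cosθ + a·ω_rod·cosφ = +5.9745 m/s.
|V_P| = √(V_Px² + V_Py²) = 23.97 m/s.

24.0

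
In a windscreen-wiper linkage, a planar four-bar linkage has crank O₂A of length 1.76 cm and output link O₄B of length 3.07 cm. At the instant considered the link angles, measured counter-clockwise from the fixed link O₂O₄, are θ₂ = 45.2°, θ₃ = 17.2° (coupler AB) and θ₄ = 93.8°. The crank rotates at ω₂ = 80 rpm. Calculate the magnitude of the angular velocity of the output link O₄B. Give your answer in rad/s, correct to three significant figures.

2.32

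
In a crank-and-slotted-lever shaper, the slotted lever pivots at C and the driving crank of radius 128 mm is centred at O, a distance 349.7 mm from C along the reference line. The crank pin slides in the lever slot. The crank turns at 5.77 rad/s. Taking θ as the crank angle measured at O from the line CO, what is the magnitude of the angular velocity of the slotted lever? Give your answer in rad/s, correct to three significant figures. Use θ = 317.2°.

1.39

ω = 5.77 rad/s
Crank pin A relative to C: A = (d + r cosθ, r sinθ); lever angle φ = atan2(r sinθ, d + r cosθ).
Differentiating tanφ: φ̇ = rω(d cosθ + r)/(d² + r² + 2dr cosθ).
d² + r² + 2dr cosθ = |CA|² = 0.20436 m²;  d cosθ + r = +0.38459 m.
|ω_lever| = |0.128·5.77·+0.38459| / 0.20436 = 1.3899 rad/s.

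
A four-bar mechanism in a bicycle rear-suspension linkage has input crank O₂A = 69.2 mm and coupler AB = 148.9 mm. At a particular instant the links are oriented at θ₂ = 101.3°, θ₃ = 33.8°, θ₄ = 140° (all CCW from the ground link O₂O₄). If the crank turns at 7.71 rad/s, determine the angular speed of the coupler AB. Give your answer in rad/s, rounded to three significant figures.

2.33

ω₂ = 7.71 rad/s
Differentiating the loop-closure r₂e^{iθ₂}+r₃e^{iθ₃}=r₁+r₄e^{iθ₄} gives r₂ω₂e^{iθ₂}+r₃ω₃e^{iθ₃}=r₄ω₄e^{iθ₄}.
Eliminating the other unknown: ω₃ = r₂ω₂ sin(θ₄−θ₂) / [r₃ sin(θ₃−θ₄)].
Numerator sine = +0.62524; denominator sine = -0.96029.
Result = 0.0692·7.71·(+0.62524) / (0.1489·(-0.96029)) = -2.333 rad/s; magnitude 2.333 rad/s.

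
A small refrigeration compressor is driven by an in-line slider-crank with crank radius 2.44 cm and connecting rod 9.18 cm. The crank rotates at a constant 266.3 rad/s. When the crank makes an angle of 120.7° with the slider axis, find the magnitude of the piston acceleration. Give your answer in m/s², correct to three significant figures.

1100

ω = 266.3 rad/s
x(θ) = r cosθ + √(L² − r² sin²θ); with ω constant, a = ω²·d²x/dθ².
d²x/dθ² = −r cosθ − r²(cos2θ)/√u − r⁴ sin²2θ/(4u^{3/2}),  u = L² − r² sin²θ = 0.00798706 m².
Substituting r = 0.0244 m, L = 0.0918 m, θ = 120.7°: d²x/dθ² = +0.01555 m.
a = ω²·d²x/dθ² = (266.3)²·(+0.01555) = +1102.8 m/s²;  |a| = 1102.8 m/s².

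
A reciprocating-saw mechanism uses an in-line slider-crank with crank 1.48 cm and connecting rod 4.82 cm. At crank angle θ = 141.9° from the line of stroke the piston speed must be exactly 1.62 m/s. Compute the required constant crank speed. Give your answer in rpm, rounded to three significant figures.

For an in-line slider-crank, |v_piston| = rω|sinθ|·[1 + r cosθ/√(L² − r² sin²θ)].
With r = 0.0148 m, L = 0.0482 m, θ = 141.9°: the bracketed kinematic factor |dx/dθ| = 0.0068848 m.
ω = v/|dx/dθ| = 1.62/0.0068848 = 235.3 rad/s.
N = 60ω/(2π) = 2247 rpm.

2250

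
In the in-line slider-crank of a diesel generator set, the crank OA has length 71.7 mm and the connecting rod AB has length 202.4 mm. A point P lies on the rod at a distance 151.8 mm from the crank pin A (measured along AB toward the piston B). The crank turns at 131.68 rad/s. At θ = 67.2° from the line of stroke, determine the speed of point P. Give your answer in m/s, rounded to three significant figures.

ω = 131.7 rad/s.  Crank-pin speed |V_A| = rω = 9.4415 m/s, perpendicular to OA.
Rod angle: sinφ = −(r/L) sinθ ⇒ φ = -19.061°; ω_rod = −rω cosθ/√(L²−r²sin²θ) = -19.125 rad/s.
V_P = V_A + ω_rod × AP, with AP = 0.1518 m along the rod.
Components: V_Px = −rω sinθ − a·ω_rod·sinφ = -9.6518 m/s;  V_Py = rω cosθ + a·ω_rod·cosφ = +0.91468 m/s.
|V_P| = √(V_Px² + V_Py²) = 9.6951 m/s.

9.70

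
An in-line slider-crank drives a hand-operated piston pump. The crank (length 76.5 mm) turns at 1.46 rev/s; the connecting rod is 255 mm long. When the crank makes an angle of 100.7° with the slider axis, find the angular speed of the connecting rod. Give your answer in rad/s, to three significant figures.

ω = 9.173 rad/s (converted from 1.46 rev/s).
The rod makes angle φ with the slider axis where L sinφ = r sinθ; differentiating, L cosφ·φ̇ = r ω cosθ.
L cosφ = √(L² − r² sin²θ) = 0.24367 m.
|ω_rod| = r ω |cosθ| / √(L² − r² sin²θ) = 0.0765·9.173·0.18567/0.24367 = 0.53472 rad/s.

0.535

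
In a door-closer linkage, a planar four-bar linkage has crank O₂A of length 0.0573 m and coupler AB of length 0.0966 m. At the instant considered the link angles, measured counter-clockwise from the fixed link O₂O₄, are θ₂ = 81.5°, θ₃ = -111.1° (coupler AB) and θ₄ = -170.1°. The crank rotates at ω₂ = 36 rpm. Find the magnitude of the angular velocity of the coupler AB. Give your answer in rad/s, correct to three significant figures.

2.48

ω₂ = 3.77 rad/s (from 36 rpm).
Differentiating the loop-closure r₂e^{iθ₂}+r₃e^{iθ₃}=r₁+r₄e^{iθ₄} gives r₂ω₂e^{iθ₂}+r₃ω₃e^{iθ₃}=r₄ω₄e^{iθ₄}.
Eliminating the other unknown: ω₃ = r₂ω₂ sin(θ₄−θ₂) / [r₃ sin(θ₃−θ₄)].
Numerator sine = +0.94888; denominator sine = +0.85717.
Result = 0.0573·3.77·(+0.94888) / (0.0966·(+0.85717)) = +2.4754 rad/s; magnitude 2.4754 rad/s.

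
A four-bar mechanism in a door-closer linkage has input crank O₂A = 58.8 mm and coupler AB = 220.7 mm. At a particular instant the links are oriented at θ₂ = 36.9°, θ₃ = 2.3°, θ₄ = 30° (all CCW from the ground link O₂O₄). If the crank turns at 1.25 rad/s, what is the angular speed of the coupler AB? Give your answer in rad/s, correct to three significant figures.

ω₂ = 1.25 rad/s
Differentiating the loop-closure r₂e^{iθ₂}+r₃e^{iθ₃}=r₁+r₄e^{iθ₄} gives r₂ω₂e^{iθ₂}+r₃ω₃e^{iθ₃}=r₄ω₄e^{iθ₄}.
Eliminating the other unknown: ω₃ = r₂ω₂ sin(θ₄−θ₂) / [r₃ sin(θ₃−θ₄)].
Numerator sine = -0.12014; denominator sine = -0.46484.
Result = 0.0588·1.25·(-0.12014) / (0.2207·(-0.46484)) = +0.086071 rad/s; magnitude 0.086071 rad/s.

0.0861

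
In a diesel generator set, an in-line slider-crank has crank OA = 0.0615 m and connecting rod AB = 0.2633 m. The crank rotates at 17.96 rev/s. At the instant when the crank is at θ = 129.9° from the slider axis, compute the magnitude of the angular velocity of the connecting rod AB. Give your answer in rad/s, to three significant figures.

ω = 112.8 rad/s (converted from 17.96 rev/s).
The rod makes angle φ with the slider axis where L sinφ = r sinθ; differentiating, L cosφ·φ̇ = r ω cosθ.
L cosφ = √(L² − r² sin²θ) = 0.25904 m.
|ω_rod| = r ω |cosθ| / √(L² − r² sin²θ) = 0.0615·112.8·0.64145/0.25904 = 17.185 rad/s.

17.2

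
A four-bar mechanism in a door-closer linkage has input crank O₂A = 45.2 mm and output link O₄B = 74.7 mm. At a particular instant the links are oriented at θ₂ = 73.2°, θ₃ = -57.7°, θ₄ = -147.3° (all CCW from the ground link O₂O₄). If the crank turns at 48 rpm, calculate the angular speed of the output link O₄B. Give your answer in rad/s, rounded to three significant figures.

2.30

ω₂ = 5.027 rad/s (from 48 rpm).
Differentiating the loop-closure r₂e^{iθ₂}+r₃e^{iθ₃}=r₁+r₄e^{iθ₄} gives r₂ω₂e^{iθ₂}+r₃ω₃e^{iθ₃}=r₄ω₄e^{iθ₄}.
Eliminating the other unknown: ω₄ = r₂ω₂ sin(θ₂−θ₃) / [r₄ sin(θ₄−θ₃)].
Numerator sine = +0.75585; denominator sine = -0.99998.
Result = 0.0452·5.027·(+0.75585) / (0.0747·(-0.99998)) = -2.299 rad/s; magnitude 2.299 rad/s.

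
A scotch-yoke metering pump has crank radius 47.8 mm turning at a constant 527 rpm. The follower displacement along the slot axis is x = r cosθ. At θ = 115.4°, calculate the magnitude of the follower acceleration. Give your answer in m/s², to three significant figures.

ω = 55.19 rad/s (from 527 rpm).
x = r cosθ ⇒ ẍ = −rω² cosθ (ω constant).
|a| = rω²|cosθ| = 0.0478·(55.19)²·|cos 115.4°| = 62.445 m/s².

62.4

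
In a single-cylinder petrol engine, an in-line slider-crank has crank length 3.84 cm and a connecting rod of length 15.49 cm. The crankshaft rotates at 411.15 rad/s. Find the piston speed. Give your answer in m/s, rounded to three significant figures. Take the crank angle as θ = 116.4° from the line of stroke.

12.5

ω = 411.1 rad/s
For an in-line slider-crank, x = r cosθ + √(L² − r² sin²θ), so v = −rω sinθ·[1 + r cosθ/√(L² − r² sin²θ)].
With r = 0.0384 m, L = 0.1549 m, θ = 116.4°: √(L² − r² sin²θ) = 0.15103 m.
v = −0.0384·411.1·0.89571·[1 + 0.0384·-0.44464/0.15103] = -12.543 m/s.
|v| = 12.543 m/s.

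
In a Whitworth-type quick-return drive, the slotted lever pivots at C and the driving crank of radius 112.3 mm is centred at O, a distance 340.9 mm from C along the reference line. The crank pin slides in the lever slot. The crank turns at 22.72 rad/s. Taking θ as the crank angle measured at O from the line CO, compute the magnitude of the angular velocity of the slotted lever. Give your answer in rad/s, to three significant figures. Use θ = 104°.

ω = 22.72 rad/s
Crank pin A relative to C: A = (d + r cosθ, r sinθ); lever angle φ = atan2(r sinθ, d + r cosθ).
Differentiating tanφ: φ̇ = rω(d cosθ + r)/(d² + r² + 2dr cosθ).
d² + r² + 2dr cosθ = |CA|² = 0.110301 m²;  d cosθ + r = +0.029829 m.
|ω_lever| = |0.1123·22.72·+0.029829| / 0.110301 = 0.68999 rad/s.

0.690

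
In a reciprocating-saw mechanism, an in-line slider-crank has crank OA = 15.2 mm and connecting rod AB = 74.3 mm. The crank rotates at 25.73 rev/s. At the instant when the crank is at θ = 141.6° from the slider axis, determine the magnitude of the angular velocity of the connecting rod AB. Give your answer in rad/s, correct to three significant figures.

26.1

ω = 161.7 rad/s (converted from 25.73 rev/s).
The rod makes angle φ with the slider axis where L sinφ = r sinθ; differentiating, L cosφ·φ̇ = r ω cosθ.
L cosφ = √(L² − r² sin²θ) = 0.073698 m.
|ω_rod| = r ω |cosθ| / √(L² − r² sin²θ) = 0.0152·161.7·0.78369/0.073698 = 26.131 rad/s.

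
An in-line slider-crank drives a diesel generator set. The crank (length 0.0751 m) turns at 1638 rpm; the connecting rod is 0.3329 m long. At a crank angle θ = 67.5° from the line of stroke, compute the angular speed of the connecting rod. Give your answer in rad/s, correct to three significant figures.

ω = 171.5 rad/s (converted from 1638 rpm).
The rod makes angle φ with the slider axis where L sinφ = r sinθ; differentiating, L cosφ·φ̇ = r ω cosθ.
L cosφ = √(L² − r² sin²θ) = 0.32559 m.
|ω_rod| = r ω |cosθ| / √(L² − r² sin²θ) = 0.0751·171.5·0.38268/0.32559 = 15.141 rad/s.

15.1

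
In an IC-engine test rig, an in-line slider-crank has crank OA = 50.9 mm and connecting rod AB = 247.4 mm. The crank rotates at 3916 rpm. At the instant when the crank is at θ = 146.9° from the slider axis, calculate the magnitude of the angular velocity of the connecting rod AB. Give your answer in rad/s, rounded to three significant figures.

ω = 410.1 rad/s (converted from 3916 rpm).
The rod makes angle φ with the slider axis where L sinφ = r sinθ; differentiating, L cosφ·φ̇ = r ω cosθ.
L cosφ = √(L² − r² sin²θ) = 0.24583 m.
|ω_rod| = r ω |cosθ| / √(L² − r² sin²θ) = 0.0509·410.1·0.83772/0.24583 = 71.129 rad/s.

71.1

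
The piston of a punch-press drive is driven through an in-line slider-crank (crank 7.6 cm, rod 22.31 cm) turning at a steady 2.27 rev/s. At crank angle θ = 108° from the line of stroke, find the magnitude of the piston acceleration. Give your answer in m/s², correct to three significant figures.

9.22

ω = 2π·2.27 = 14.26 rad/s
x(θ) = r cosθ + √(L² − r² sin²θ); with ω constant, a = ω²·d²x/dθ².
d²x/dθ² = −r cosθ − r²(cos2θ)/√u − r⁴ sin²2θ/(4u^{3/2}),  u = L² − r² sin²θ = 0.0445492 m².
Substituting r = 0.076 m, L = 0.2231 m, θ = 108°: d²x/dθ² = +0.045318 m.
a = ω²·d²x/dθ² = (14.26)²·(+0.045318) = +9.219 m/s²;  |a| = 9.219 m/s².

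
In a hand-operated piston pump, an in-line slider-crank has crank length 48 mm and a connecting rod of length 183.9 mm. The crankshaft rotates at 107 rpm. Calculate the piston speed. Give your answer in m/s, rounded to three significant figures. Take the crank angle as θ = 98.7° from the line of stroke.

0.510

ω = 2π·107/60 = 11.21 rad/s
For an in-line slider-crank, x = r cosθ + √(L² − r² sin²θ), so v = −rω sinθ·[1 + r cosθ/√(L² − r² sin²θ)].
With r = 0.048 m, L = 0.1839 m, θ = 98.7°: √(L² − r² sin²θ) = 0.17767 m.
v = −0.048·11.21·0.98849·[1 + 0.048·-0.15126/0.17767] = -0.50993 m/s.
|v| = 0.50993 m/s.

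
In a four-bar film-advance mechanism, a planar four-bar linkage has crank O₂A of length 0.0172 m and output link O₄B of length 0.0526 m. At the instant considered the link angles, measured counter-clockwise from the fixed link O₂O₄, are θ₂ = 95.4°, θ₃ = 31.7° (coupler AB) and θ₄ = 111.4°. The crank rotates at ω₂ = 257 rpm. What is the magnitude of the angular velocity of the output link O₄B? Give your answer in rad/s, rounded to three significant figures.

ω₂ = 26.91 rad/s (from 257 rpm).
Differentiating the loop-closure r₂e^{iθ₂}+r₃e^{iθ₃}=r₁+r₄e^{iθ₄} gives r₂ω₂e^{iθ₂}+r₃ω₃e^{iθ₃}=r₄ω₄e^{iθ₄}.
Eliminating the other unknown: ω₄ = r₂ω₂ sin(θ₂−θ₃) / [r₄ sin(θ₄−θ₃)].
Numerator sine = +0.89649; denominator sine = +0.98389.
Result = 0.0172·26.91·(+0.89649) / (0.0526·(+0.98389)) = +8.0187 rad/s; magnitude 8.0187 rad/s.

8.02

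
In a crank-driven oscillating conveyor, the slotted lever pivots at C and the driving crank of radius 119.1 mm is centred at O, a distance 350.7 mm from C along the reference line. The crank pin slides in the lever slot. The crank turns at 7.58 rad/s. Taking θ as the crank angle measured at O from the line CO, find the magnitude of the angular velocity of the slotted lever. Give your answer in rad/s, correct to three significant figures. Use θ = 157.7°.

ω = 7.58 rad/s
Crank pin A relative to C: A = (d + r cosθ, r sinθ); lever angle φ = atan2(r sinθ, d + r cosθ).
Differentiating tanφ: φ̇ = rω(d cosθ + r)/(d² + r² + 2dr cosθ).
d² + r² + 2dr cosθ = |CA|² = 0.0598863 m²;  d cosθ + r = -0.20537 m.
|ω_lever| = |0.1191·7.58·-0.20537| / 0.0598863 = 3.0959 rad/s.

3.10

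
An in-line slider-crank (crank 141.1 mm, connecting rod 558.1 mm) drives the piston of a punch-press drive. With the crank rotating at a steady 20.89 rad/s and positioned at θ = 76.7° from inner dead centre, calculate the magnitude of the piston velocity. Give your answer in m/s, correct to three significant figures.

ω = 20.89 rad/s
For an in-line slider-crank, x = r cosθ + √(L² − r² sin²θ), so v = −rω sinθ·[1 + r cosθ/√(L² − r² sin²θ)].
With r = 0.1411 m, L = 0.5581 m, θ = 76.7°: √(L² − r² sin²θ) = 0.54094 m.
v = −0.1411·20.89·0.97318·[1 + 0.1411·0.23005/0.54094] = -3.0407 m/s.
|v| = 3.0407 m/s.

3.04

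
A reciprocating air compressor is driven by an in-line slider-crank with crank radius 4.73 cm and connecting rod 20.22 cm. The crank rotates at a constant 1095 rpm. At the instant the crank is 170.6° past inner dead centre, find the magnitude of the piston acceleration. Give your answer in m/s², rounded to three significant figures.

ω = 2π·1095/60 = 114.7 rad/s
x(θ) = r cosθ + √(L² − r² sin²θ); with ω constant, a = ω²·d²x/dθ².
d²x/dθ² = −r cosθ − r²(cos2θ)/√u − r⁴ sin²2θ/(4u^{3/2}),  u = L² − r² sin²θ = 0.0408252 m².
Substituting r = 0.0473 m, L = 0.2022 m, θ = 170.6°: d²x/dθ² = +0.036167 m.
a = ω²·d²x/dθ² = (114.7)²·(+0.036167) = +475.55 m/s²;  |a| = 475.55 m/s².

476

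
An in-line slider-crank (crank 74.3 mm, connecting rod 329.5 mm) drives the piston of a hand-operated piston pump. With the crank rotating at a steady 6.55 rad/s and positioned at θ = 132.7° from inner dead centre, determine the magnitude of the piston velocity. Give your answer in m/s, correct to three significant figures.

ω = 6.55 rad/s
For an in-line slider-crank, x = r cosθ + √(L² − r² sin²θ), so v = −rω sinθ·[1 + r cosθ/√(L² − r² sin²θ)].
With r = 0.0743 m, L = 0.3295 m, θ = 132.7°: √(L² − r² sin²θ) = 0.32494 m.
v = −0.0743·6.55·0.73491·[1 + 0.0743·-0.67816/0.32494] = -0.3022 m/s.
|v| = 0.3022 m/s.

0.302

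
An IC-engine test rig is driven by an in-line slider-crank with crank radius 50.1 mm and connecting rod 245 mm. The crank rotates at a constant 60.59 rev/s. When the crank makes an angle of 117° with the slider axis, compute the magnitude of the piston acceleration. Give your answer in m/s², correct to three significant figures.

ω = 2π·60.6 = 380.7 rad/s
x(θ) = r cosθ + √(L² − r² sin²θ); with ω constant, a = ω²·d²x/dθ².
d²x/dθ² = −r cosθ − r²(cos2θ)/√u − r⁴ sin²2θ/(4u^{3/2}),  u = L² − r² sin²θ = 0.0580323 m².
Substituting r = 0.0501 m, L = 0.245 m, θ = 117°: d²x/dθ² = +0.028796 m.
a = ω²·d²x/dθ² = (380.7)²·(+0.028796) = +4173.4 m/s²;  |a| = 4173.4 m/s².

4170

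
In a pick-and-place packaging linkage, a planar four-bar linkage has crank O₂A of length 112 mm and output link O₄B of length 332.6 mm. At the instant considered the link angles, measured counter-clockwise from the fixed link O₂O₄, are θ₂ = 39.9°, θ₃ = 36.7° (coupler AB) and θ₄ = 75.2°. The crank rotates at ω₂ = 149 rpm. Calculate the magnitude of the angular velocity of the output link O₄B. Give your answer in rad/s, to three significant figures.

ω₂ = 15.6 rad/s (from 149 rpm).
Differentiating the loop-closure r₂e^{iθ₂}+r₃e^{iθ₃}=r₁+r₄e^{iθ₄} gives r₂ω₂e^{iθ₂}+r₃ω₃e^{iθ₃}=r₄ω₄e^{iθ₄}.
Eliminating the other unknown: ω₄ = r₂ω₂ sin(θ₂−θ₃) / [r₄ sin(θ₄−θ₃)].
Numerator sine = +0.05582; denominator sine = +0.62251.
Result = 0.112·15.6·(+0.05582) / (0.3326·(+0.62251)) = +0.47115 rad/s; magnitude 0.47115 rad/s.

0.471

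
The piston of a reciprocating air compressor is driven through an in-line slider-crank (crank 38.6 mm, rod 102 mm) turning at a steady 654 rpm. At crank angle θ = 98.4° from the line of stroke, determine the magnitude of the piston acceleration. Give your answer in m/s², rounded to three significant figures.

96.9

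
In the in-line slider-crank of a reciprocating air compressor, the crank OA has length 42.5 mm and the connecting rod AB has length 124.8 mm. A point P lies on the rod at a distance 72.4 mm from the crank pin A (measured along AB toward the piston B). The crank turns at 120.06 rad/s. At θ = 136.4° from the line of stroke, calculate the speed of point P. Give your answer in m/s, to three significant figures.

3.38

ω = 120.1 rad/s.  Crank-pin speed |V_A| = rω = 5.1026 m/s, perpendicular to OA.
Rod angle: sinφ = −(r/L) sinθ ⇒ φ = -13.583°; ω_rod = −rω cosθ/√(L²−r²sin²θ) = +30.46 rad/s.
V_P = V_A + ω_rod × AP, with AP = 0.0724 m along the rod.
Components: V_Px = −rω sinθ − a·ω_rod·sinφ = -3.0009 m/s;  V_Py = rω cosθ + a·ω_rod·cosφ = -1.5515 m/s.
|V_P| = √(V_Px² + V_Py²) = 3.3782 m/s.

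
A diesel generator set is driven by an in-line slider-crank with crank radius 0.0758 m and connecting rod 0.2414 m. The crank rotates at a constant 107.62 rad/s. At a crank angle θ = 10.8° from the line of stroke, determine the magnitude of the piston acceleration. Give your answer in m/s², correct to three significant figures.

1120

ω = 107.6 rad/s
x(θ) = r cosθ + √(L² − r² sin²θ); with ω constant, a = ω²·d²x/dθ².
d²x/dθ² = −r cosθ − r²(cos2θ)/√u − r⁴ sin²2θ/(4u^{3/2}),  u = L² − r² sin²θ = 0.0580722 m².
Substituting r = 0.0758 m, L = 0.2414 m, θ = 10.8°: d²x/dθ² = -0.096706 m.
a = ω²·d²x/dθ² = (107.6)²·(-0.096706) = -1120.1 m/s²;  |a| = 1120.1 m/s².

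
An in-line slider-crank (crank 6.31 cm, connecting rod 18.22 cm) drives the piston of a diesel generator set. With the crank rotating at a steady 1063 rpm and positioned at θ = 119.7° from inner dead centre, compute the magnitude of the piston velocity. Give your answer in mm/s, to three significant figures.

5000

ω = 2π·1063/60 = 111.3 rad/s
For an in-line slider-crank, x = r cosθ + √(L² − r² sin²θ), so v = −rω sinθ·[1 + r cosθ/√(L² − r² sin²θ)].
With r = 0.0631 m, L = 0.1822 m, θ = 119.7°: √(L² − r² sin²θ) = 0.17376 m.
v = −0.0631·111.3·0.86863·[1 + 0.0631·-0.49546/0.17376] = -5.0036 m/s.
|v| = 5.0036 m/s = 5003.6 mm/s.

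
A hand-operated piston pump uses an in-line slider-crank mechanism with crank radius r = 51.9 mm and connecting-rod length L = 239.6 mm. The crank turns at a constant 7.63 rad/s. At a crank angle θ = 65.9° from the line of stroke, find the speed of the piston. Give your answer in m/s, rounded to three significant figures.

0.394

ω = 7.63 rad/s
For an in-line slider-crank, x = r cosθ + √(L² − r² sin²θ), so v = −rω sinθ·[1 + r cosθ/√(L² − r² sin²θ)].
With r = 0.0519 m, L = 0.2396 m, θ = 65.9°: √(L² − r² sin²θ) = 0.23487 m.
v = −0.0519·7.63·0.91283·[1 + 0.0519·0.40833/0.23487] = -0.3941 m/s.
|v| = 0.3941 m/s.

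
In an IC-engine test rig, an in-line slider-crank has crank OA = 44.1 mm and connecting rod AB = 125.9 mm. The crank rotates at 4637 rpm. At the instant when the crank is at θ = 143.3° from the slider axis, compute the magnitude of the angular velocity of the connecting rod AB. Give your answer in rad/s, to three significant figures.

139

ω = 485.6 rad/s (converted from 4637 rpm).
The rod makes angle φ with the slider axis where L sinφ = r sinθ; differentiating, L cosφ·φ̇ = r ω cosθ.
L cosφ = √(L² − r² sin²θ) = 0.12311 m.
|ω_rod| = r ω |cosθ| / √(L² − r² sin²θ) = 0.0441·485.6·0.80178/0.12311 = 139.46 rad/s.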